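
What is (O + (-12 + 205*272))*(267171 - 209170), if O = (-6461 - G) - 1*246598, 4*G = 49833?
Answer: -48667305077/4 ≈ -1.2167e+10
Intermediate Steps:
G = 49833/4 (G = (¼)*49833 = 49833/4 ≈ 12458.)
O = -1062069/4 (O = (-6461 - 1*49833/4) - 1*246598 = (-6461 - 49833/4) - 246598 = -75677/4 - 246598 = -1062069/4 ≈ -2.6552e+5)
(O + (-12 + 205*272))*(267171 - 209170) = (-1062069/4 + (-12 + 205*272))*(267171 - 209170) = (-1062069/4 + (-12 + 55760))*58001 = (-1062069/4 + 55748)*58001 = -839077/4*58001 = -48667305077/4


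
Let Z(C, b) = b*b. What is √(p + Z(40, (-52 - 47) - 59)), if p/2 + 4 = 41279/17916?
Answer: √2002983063666/8958 ≈ 157.99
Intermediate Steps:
Z(C, b) = b²
p = -30385/8958 (p = -8 + 2*(41279/17916) = -8 + 41279/8958 = -30385/8958 ≈ -3.3919)
√(p + Z(40, (-52 - 47) - 59)) = √(-30385/8958 + ((-52 - 47) - 59)²) = √(-30385/8958 + (-99 - 59)²) = √(-30385/8958 + (-158)²) = √(-30385/8958 + 24964) = √(223597127/8958) = √2002983063666/8958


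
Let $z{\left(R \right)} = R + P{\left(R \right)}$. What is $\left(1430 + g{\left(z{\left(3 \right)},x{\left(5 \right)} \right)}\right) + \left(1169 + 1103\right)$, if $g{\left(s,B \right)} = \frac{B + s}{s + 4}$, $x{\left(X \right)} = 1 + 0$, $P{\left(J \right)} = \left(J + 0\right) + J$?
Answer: $\frac{48136}{13} \approx 3702.8$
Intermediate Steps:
$P{\left(J \right)} = 2 J$ ($P{\left(J \right)} = J + J = 2 J$)
$z{\left(R \right)} = 3 R$ ($z{\left(R \right)} = R + 2 R = 3 R$)
$x{\left(X \right)} = 1$
$g{\left(s,B \right)} = \frac{B + s}{4 + s}$
$\left(1430 + g{\left(z{\left(3 \right)},x{\left(5 \right)} \right)}\right) + \left(1169 + 1103\right) = \left(1430 + \frac{1 + 3 \cdot 3}{4 + 3 \cdot 3}\right) + \left(1169 + 1103\right) = \left(1430 + \frac{1 + 9}{4 + 9}\right) + 2272 = \left(1430 + \frac{1}{13} \cdot 10\right) + 2272 = \left(1430 + \frac{10}{13}\right) + 2272 = \frac{18600}{13} + 2272 = \frac{48136}{13}$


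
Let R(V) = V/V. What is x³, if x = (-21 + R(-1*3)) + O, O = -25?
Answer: -91125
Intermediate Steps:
R(V) = 1
x = -45 (x = (-21 + 1) - 25 = -20 - 25 = -45)
x³ = (-45)³ = -91125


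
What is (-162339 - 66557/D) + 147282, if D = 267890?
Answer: -4033686287/267890 ≈ -15057.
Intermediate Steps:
(-162339 - 66557/D) + 147282 = (-162339 - 66557/267890) + 147282 = -43489061267/267890 + 147282 = -4033686287/267890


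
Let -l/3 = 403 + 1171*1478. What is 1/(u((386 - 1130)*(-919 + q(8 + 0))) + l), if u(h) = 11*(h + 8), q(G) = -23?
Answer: 1/2515993 ≈ 3.9746e-7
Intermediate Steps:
u(h) = 88 + 11*h (u(h) = 11*(8 + h) = 88 + 11*h)
l = -5193423 (l = -3*(403 + 1171*1478) = -3*(403 + 1730738) = -3*1731141 = -5193423)
1/(u((386 - 1130)*(-919 + q(8 + 0))) + l) = 1/((88 + 11*((386 - 1130)*(-919 - 23))) - 5193423) = 1/((88 + 11*(-744*(-942))) - 5193423) = 1/((88 + 11*700848) - 5193423) = 1/((88 + 7709328) - 5193423) = 1/(7709416 - 5193423) = 1/2515993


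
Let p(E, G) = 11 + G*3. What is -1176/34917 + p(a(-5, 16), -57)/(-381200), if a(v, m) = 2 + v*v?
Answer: -1844602/55459835 ≈ -0.033260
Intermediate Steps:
a(v, m) = 2 + v²
p(E, G) = 11 + 3*G
-1176/34917 + p(a(-5, 16), -57)/(-381200) = -1176/34917 + (11 + 3*(-57))/(-381200) = -1176*1/34917 + (11 - 171)*(-1/381200) = -392/11639 - 160*(-1/381200) = -392/11639 + 2/4765 = -1844602/55459835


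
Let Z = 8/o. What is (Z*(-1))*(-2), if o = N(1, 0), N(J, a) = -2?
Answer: -8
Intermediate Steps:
o = -2
Z = -4 (Z = 8/(-2) = 8*(-½) = -4)
(Z*(-1))*(-2) = -4*(-1)*(-2) = 4*(-2) = -8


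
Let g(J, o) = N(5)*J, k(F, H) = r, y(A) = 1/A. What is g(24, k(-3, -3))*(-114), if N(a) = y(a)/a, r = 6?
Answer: -2736/25 ≈ -109.44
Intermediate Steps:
k(F, H) = 6
N(a) = a⁻² (N(a) = 1/(a*a) = a⁻²)
g(J, o) = J/25 (g(J, o) = J/5² = J/25)
g(24, k(-3, -3))*(-114) = ((1/25)*24)*(-114) = (24/25)*(-114) = -2736/25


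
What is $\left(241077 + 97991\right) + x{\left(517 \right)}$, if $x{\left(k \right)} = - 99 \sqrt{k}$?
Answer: $339068 - 99 \sqrt{517} \approx 3.3682 \cdot 10^{5}$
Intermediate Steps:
$\left(241077 + 97991\right) + x{\left(517 \right)} = \left(241077 + 97991\right) - 99 \sqrt{517} = 339068 - 99 \sqrt{517}$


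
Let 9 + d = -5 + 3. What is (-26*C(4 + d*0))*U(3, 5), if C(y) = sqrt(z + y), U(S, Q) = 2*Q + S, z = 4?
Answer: -676*sqrt(2) ≈ -956.01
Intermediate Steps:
U(S, Q) = S + 2*Q
d = -11 (d = -9 + (-5 + 3) = -9 - 2 = -11)
C(y) = sqrt(4 + y)
(-26*C(4 + d*0))*U(3, 5) = (-26*sqrt(4 + (4 - 11*0)))*(3 + 2*5) = (-26*sqrt(4 + (4 + 0)))*(3 + 10) = -26*sqrt(4 + 4)*13 = -52*sqrt(2)*13 = -676*sqrt(2)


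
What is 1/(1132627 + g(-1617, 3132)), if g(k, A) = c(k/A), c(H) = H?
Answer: 1044/1182462049 ≈ 8.8290e-7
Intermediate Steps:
g(k, A) = k/A
1/(1132627 + g(-1617, 3132)) = 1/(1132627 - 1617/3132) = 1/(1132627 - 1617*1/3132) = 1/(1132627 - 539/1044) = 1/(1182462049/1044) = 1044/1182462049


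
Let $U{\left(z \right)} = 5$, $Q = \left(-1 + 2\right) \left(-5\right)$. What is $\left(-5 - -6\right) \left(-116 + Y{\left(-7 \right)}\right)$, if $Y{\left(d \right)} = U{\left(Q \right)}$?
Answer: $-111$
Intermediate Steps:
$Q = -5$ ($Q = 1 \left(-5\right) = -5$)
$Y{\left(d \right)} = 5$
$\left(-5 - -6\right) \left(-116 + Y{\left(-7 \right)}\right) = \left(-5 - -6\right) \left(-116 + 5\right) = \left(-5 + 6\right) \left(-111\right) = 1 \left(-111\right) = -111$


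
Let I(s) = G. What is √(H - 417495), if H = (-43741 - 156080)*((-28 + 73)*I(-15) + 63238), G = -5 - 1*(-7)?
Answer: I*√12654681783 ≈ 1.1249e+5*I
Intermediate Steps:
G = 2 (G = -5 + 7 = 2)
I(s) = 2
H = -12654264288 (H = (-43741 - 156080)*((-28 + 73)*2 + 63238) = -199821*(45*2 + 63238) = -199821*(90 + 63238) = -199821*63328 = -12654264288)
√(H - 417495) = √(-12654264288 - 417495) = √(-12654681783) = I*√12654681783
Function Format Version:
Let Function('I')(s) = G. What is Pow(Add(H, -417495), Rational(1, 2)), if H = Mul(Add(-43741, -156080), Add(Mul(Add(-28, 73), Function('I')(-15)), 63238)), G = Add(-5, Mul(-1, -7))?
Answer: Mul(I, Pow(12654681783, Rational(1, 2))) ≈ Mul(1.1249e+5, I)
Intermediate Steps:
G = 2 (G = Add(-5, 7) = 2)
Function('I')(s) = 2
H = -12654264288 (H = Mul(Add(-43741, -156080), Add(Mul(Add(-28, 73), 2), 63238)) = Mul(-199821, Add(Mul(45, 2), 63238)) = Mul(-199821, Add(90, 63238)) = Mul(-199821, 63328) = -12654264288)
Pow(Add(H, -417495), Rational(1, 2)) = Pow(Add(-12654264288, -417495), Rational(1, 2)) = Pow(-12654681783, Rational(1, 2)) = Mul(I, Pow(12654681783, Rational(1, 2)))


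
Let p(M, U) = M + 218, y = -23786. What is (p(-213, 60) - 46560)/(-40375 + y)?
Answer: 46555/64161 ≈ 0.72560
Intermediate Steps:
p(M, U) = 218 + M
(p(-213, 60) - 46560)/(-40375 + y) = ((218 - 213) - 46560)/(-40375 - 23786) = (5 - 46560)/(-64161) = -46555*(-1/64161) = 46555/64161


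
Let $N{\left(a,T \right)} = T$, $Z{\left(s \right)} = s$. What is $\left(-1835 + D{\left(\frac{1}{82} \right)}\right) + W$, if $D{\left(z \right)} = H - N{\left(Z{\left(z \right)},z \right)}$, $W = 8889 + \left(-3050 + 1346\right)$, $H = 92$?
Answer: $\frac{446243}{82} \approx 5442.0$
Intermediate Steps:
$W = 7185$ ($W = 8889 - 1704 = 7185$)
$D{\left(z \right)} = 92 - z$
$\left(-1835 + D{\left(\frac{1}{82} \right)}\right) + W = \left(-1835 + \left(92 - \frac{1}{82}\right)\right) + 7185 = \left(-1835 + \frac{7543}{82}\right) + 7185 = - \frac{142927}{82} + 7185 = \frac{446243}{82}$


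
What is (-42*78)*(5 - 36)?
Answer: 101556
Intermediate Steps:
(-42*78)*(5 - 36) = -3276*(-31) = 101556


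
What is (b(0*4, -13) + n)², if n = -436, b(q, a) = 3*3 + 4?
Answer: 178929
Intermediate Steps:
b(q, a) = 13 (b(q, a) = 9 + 4 = 13)
(b(0*4, -13) + n)² = (13 - 436)² = (-423)² = 178929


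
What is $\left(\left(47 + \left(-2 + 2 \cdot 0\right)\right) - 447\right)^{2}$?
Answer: $161604$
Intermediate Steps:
$\left(\left(47 + \left(-2 + 2 \cdot 0\right)\right) - 447\right)^{2} = \left(\left(47 + \left(-2 + 0\right)\right) - 447\right)^{2} = \left(\left(47 - 2\right) - 447\right)^{2} = \left(45 - 447\right)^{2} = \left(-402\right)^{2} = 161604$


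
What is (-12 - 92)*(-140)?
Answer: 14560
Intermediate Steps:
(-12 - 92)*(-140) = -104*(-140) = 14560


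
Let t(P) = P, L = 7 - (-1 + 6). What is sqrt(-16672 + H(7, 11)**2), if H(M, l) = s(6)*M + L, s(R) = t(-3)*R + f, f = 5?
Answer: I*sqrt(8751) ≈ 93.547*I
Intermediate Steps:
L = 2 (L = 7 - 1*5 = 7 - 5 = 2)
s(R) = 5 - 3*R (s(R) = -3*R + 5 = 5 - 3*R)
H(M, l) = 2 - 13*M (H(M, l) = (5 - 3*6)*M + 2 = (5 - 18)*M + 2 = -13*M + 2 = 2 - 13*M)
sqrt(-16672 + H(7, 11)**2) = sqrt(-16672 + (2 - 13*7)**2) = sqrt(-16672 + (2 - 91)**2) = sqrt(-16672 + (-89)**2) = sqrt(-16672 + 7921) = sqrt(-8751) = I*sqrt(8751)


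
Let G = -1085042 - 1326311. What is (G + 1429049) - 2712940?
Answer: -3695244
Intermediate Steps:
G = -2411353
(G + 1429049) - 2712940 = (-2411353 + 1429049) - 2712940 = -982304 - 2712940 = -3695244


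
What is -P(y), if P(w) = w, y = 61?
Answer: -61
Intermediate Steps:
-P(y) = -1*61 = -61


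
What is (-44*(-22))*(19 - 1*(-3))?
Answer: 21296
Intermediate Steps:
(-44*(-22))*(19 - 1*(-3)) = 968*(19 + 3) = 968*22 = 21296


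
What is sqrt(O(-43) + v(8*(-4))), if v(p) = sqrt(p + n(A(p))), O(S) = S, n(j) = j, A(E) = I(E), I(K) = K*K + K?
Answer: sqrt(-43 + 8*sqrt(15)) ≈ 3.4664*I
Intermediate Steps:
I(K) = K + K**2 (I(K) = K**2 + K = K + K**2)
A(E) = E*(1 + E)
v(p) = sqrt(p + p*(1 + p))
sqrt(O(-43) + v(8*(-4))) = sqrt(-43 + sqrt((8*(-4))*(2 + 8*(-4)))) = sqrt(-43 + sqrt(-32*(2 - 32))) = sqrt(-43 + sqrt(-32*(-30))) = sqrt(-43 + sqrt(960)) = sqrt(-43 + 8*sqrt(15))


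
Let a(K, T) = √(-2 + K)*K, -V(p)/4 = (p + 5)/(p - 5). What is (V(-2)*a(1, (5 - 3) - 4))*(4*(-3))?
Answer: -144*I/7 ≈ -20.571*I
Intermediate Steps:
V(p) = -4*(5 + p)/(-5 + p) (V(p) = -4*(p + 5)/(p - 5) = -4*(5 + p)/(-5 + p))
a(K, T) = K*√(-2 + K)
(V(-2)*a(1, (5 - 3) - 4))*(4*(-3)) = ((4*(-5 - 1*(-2))/(-5 - 2))*(1*√(-2 + 1)))*(4*(-3)) = ((4*(-5 + 2)/(-7))*(1*√(-1)))*(-12) = ((4*(-⅐)*(-3))*(1*I))*(-12) = (12*I/7)*(-12) = -144*I/7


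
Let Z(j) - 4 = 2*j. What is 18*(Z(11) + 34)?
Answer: 1080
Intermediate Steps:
Z(j) = 4 + 2*j
18*(Z(11) + 34) = 18*((4 + 2*11) + 34) = 18*((4 + 22) + 34) = 18*(26 + 34) = 18*60 = 1080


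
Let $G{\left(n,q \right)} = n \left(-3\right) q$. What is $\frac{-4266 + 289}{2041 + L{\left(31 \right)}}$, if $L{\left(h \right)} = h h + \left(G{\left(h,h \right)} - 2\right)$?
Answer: $- \frac{3977}{117} \approx -33.991$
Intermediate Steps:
$G{\left(n,q \right)} = - 3 n q$
$L{\left(h \right)} = -2 - 2 h^{2}$ ($L{\left(h \right)} = h h - \left(2 + 3 h h\right) = h^{2} - \left(2 + 3 h^{2}\right) = -2 - 2 h^{2}$)
$\frac{-4266 + 289}{2041 + L{\left(31 \right)}} = \frac{-4266 + 289}{2041 - \left(2 + 2 \cdot 31^{2}\right)} = - \frac{3977}{2041 - 1924} = - \frac{3977}{117}$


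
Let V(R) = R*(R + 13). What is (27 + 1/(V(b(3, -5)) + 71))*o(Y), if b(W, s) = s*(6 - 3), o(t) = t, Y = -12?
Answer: -32736/101 ≈ -324.12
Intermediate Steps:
b(W, s) = 3*s (b(W, s) = s*3 = 3*s)
V(R) = R*(13 + R)
(27 + 1/(V(b(3, -5)) + 71))*o(Y) = (27 + 1/((3*(-5))*(13 + 3*(-5)) + 71))*(-12) = (27 + 1/(-15*(13 - 15) + 71))*(-12) = (27 + 1/(-15*(-2) + 71))*(-12) = (27 + 1/(30 + 71))*(-12) = (27 + 1/101)*(-12) = (2728/101)*(-12) = -32736/101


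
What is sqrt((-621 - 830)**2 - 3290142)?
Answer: I*sqrt(1184741) ≈ 1088.5*I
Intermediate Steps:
sqrt((-621 - 830)**2 - 3290142) = sqrt((-1451)**2 - 3290142) = sqrt(2105401 - 3290142) = sqrt(-1184741) = I*sqrt(1184741)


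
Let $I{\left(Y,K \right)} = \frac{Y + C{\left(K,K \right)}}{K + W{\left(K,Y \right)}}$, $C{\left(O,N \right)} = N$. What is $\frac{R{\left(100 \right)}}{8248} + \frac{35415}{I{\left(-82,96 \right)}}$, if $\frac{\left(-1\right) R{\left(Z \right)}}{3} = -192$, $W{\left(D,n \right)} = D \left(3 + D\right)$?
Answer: $\frac{175261752504}{7217} \approx 2.4285 \cdot 10^{7}$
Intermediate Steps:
$R{\left(Z \right)} = 576$ ($R{\left(Z \right)} = \left(-3\right) \left(-192\right) = 576$)
$I{\left(Y,K \right)} = \frac{K + Y}{K + K \left(3 + K\right)}$ ($I{\left(Y,K \right)} = \frac{Y + K}{K + K \left(3 + K\right)} = \frac{K + Y}{K + K \left(3 + K\right)}$)
$\frac{R{\left(100 \right)}}{8248} + \frac{35415}{I{\left(-82,96 \right)}} = \frac{576}{8248} + \frac{35415}{\frac{1}{96} \frac{1}{4 + 96} \left(96 - 82\right)} = 576 \cdot \frac{1}{8248} + \frac{35415}{\frac{1}{96} \cdot \frac{1}{100} \cdot 14} = \frac{72}{1031} + \frac{35415}{\frac{1}{96} \cdot \frac{1}{100} \cdot 14} = \frac{72}{1031} + \frac{35415}{\frac{7}{4800}} = \frac{72}{1031} + 35415 \cdot \frac{4800}{7} = \frac{72}{1031} + \frac{169992000}{7} = \frac{175261752504}{7217}$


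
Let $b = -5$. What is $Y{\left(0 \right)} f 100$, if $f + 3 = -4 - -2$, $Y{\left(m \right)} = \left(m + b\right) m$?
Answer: $0$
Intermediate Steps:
$Y{\left(m \right)} = m \left(-5 + m\right)$ ($Y{\left(m \right)} = \left(m - 5\right) m = \left(-5 + m\right) m = m \left(-5 + m\right)$)
$f = -5$ ($f = -3 - 2 = -5$)
$Y{\left(0 \right)} f 100 = 0 \left(-5 + 0\right) \left(-5\right) 100 = 0 \left(-5\right) \left(-5\right) 100 = 0 \left(-5\right) 100 = 0 \cdot 100 = 0$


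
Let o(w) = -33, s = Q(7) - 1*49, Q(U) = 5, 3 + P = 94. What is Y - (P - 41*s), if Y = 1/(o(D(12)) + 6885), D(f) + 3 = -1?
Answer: -12984539/6852 ≈ -1895.0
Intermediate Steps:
P = 91 (P = -3 + 94 = 91)
D(f) = -4 (D(f) = -3 - 1 = -4)
s = -44 (s = 5 - 1*49 = 5 - 49 = -44)
Y = 1/6852 (Y = 1/(-33 + 6885) = 1/6852 ≈ 0.00014594)
Y - (P - 41*s) = 1/6852 - (91 - 41*(-44)) = 1/6852 - (91 + 1804) = 1/6852 - 1*1895 = 1/6852 - 1895 = -12984539/6852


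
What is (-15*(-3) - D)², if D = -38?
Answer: 6889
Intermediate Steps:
(-15*(-3) - D)² = (-15*(-3) - 1*(-38))² = (45 + 38)² = 83² = 6889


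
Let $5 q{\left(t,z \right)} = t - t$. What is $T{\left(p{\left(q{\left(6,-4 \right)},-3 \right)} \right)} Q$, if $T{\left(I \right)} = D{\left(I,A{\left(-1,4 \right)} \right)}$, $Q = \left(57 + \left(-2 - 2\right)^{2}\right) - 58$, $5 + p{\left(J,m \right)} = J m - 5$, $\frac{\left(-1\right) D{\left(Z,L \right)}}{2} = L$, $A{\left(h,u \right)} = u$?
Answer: $-120$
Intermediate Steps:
$q{\left(t,z \right)} = 0$ ($q{\left(t,z \right)} = \frac{t - t}{5} = \frac{1}{5} \cdot 0 = 0$)
$D{\left(Z,L \right)} = - 2 L$
$p{\left(J,m \right)} = -10 + J m$ ($p{\left(J,m \right)} = -5 + \left(J m - 5\right) = -5 + \left(-5 + J m\right) = -10 + J m$)
$Q = 15$ ($Q = \left(57 + \left(-4\right)^{2}\right) - 58 = \left(57 + 16\right) - 58 = 73 - 58 = 15$)
$T{\left(I \right)} = -8$ ($T{\left(I \right)} = \left(-2\right) 4 = -8$)
$T{\left(p{\left(q{\left(6,-4 \right)},-3 \right)} \right)} Q = \left(-8\right) 15 = -120$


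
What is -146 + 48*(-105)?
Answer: -5186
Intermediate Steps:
-146 + 48*(-105) = -146 - 5040 = -5186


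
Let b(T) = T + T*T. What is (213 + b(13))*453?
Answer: 178935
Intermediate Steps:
b(T) = T + T²
(213 + b(13))*453 = (213 + 13*(1 + 13))*453 = (213 + 13*14)*453 = (213 + 182)*453 = 395*453 = 178935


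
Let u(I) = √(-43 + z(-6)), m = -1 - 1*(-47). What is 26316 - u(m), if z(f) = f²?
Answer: 26316 - I*√7 ≈ 26316.0 - 2.6458*I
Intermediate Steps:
m = 46 (m = -1 + 47 = 46)
u(I) = I*√7 (u(I) = √(-43 + (-6)²) = √(-43 + 36) = √(-7) = I*√7)
26316 - u(m) = 26316 - I*√7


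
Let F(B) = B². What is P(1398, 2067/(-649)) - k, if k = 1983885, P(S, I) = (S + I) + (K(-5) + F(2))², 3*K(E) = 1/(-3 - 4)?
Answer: -567402062369/286209 ≈ -1.9825e+6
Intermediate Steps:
K(E) = -1/21 (K(E) = 1/(3*(-3 - 4)) = (⅓)/(-7) = (⅓)*(-⅐) = -1/21)
P(S, I) = 6889/441 + I + S (P(S, I) = (S + I) + (-1/21 + 2²)² = (I + S) + (-1/21 + 4)² = (I + S) + (83/21)² = (I + S) + 6889/441 = 6889/441 + I + S)
P(1398, 2067/(-649)) - k = (6889/441 + 2067/(-649) + 1398) - 1*1983885 = (6889/441 + 2067*(-1/649) + 1398) - 1983885 = (6889/441 - 2067/649 + 1398) - 1983885 = 403679596/286209 - 1983885 = -567402062369/286209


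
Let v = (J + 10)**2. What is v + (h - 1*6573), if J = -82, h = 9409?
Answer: 8020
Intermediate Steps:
v = 5184 (v = (-82 + 10)**2 = (-72)**2 = 5184)
v + (h - 1*6573) = 5184 + (9409 - 1*6573) = 5184 + (9409 - 6573) = 5184 + 2836 = 8020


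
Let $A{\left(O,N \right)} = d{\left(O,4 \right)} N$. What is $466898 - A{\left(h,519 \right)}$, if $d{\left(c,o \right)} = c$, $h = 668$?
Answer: $120206$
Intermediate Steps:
$A{\left(O,N \right)} = N O$ ($A{\left(O,N \right)} = O N = N O$)
$466898 - A{\left(h,519 \right)} = 466898 - 519 \cdot 668 = 466898 - 346692 = 120206$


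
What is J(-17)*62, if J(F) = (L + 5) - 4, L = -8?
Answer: -434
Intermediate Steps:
J(F) = -7 (J(F) = (-8 + 5) - 4 = -3 - 4 = -7)
J(-17)*62 = -7*62 = -434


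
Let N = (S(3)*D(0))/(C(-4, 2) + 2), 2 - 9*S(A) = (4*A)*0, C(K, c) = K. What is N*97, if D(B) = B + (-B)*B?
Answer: 0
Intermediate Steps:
D(B) = B - B**2
S(A) = 2/9 (S(A) = 2/9 - 4*A*0/9 = 2/9 - 1/9*0 = 2/9 + 0 = 2/9)
N = 0 (N = (2*(0*(1 - 1*0))/9)/(-4 + 2) = (2*(0*(1 + 0))/9)/(-2) = (2*(0*1)/9)*(-1/2) = ((2/9)*0)*(-1/2) = 0*(-1/2) = 0)
N*97 = 0*97 = 0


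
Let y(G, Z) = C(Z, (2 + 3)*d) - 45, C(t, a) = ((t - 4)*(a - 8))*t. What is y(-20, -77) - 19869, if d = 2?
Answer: -7440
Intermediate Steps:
C(t, a) = t*(-8 + a)*(-4 + t) (C(t, a) = ((-4 + t)*(-8 + a))*t = ((-8 + a)*(-4 + t))*t = t*(-8 + a)*(-4 + t))
y(G, Z) = -45 + Z*(-8 + 2*Z) (y(G, Z) = Z*(32 - 8*Z - 4*(2 + 3)*2 + ((2 + 3)*2)*Z) - 45 = Z*(32 - 8*Z - 20*2 + (5*2)*Z) - 45 = Z*(32 - 8*Z - 4*10 + 10*Z) - 45 = Z*(32 - 8*Z - 40 + 10*Z) - 45 = Z*(-8 + 2*Z) - 45 = -45 + Z*(-8 + 2*Z))
y(-20, -77) - 19869 = (-45 + 2*(-77)*(-4 - 77)) - 19869 = (-45 + 2*(-77)*(-81)) - 19869 = (-45 + 12474) - 19869 = 12429 - 19869 = -7440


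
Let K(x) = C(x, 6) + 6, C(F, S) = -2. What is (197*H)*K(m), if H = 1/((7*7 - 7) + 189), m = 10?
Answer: 788/231 ≈ 3.4113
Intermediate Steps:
K(x) = 4 (K(x) = -2 + 6 = 4)
H = 1/231 (H = 1/((49 - 7) + 189) = 1/(42 + 189) = 1/231 ≈ 0.0043290)
(197*H)*K(m) = (197*(1/231))*4 = (197/231)*4 = 788/231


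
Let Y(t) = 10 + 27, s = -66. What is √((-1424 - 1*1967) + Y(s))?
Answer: I*√3354 ≈ 57.914*I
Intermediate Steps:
Y(t) = 37
√((-1424 - 1*1967) + Y(s)) = √((-1424 - 1*1967) + 37) = √((-1424 - 1967) + 37) = √(-3391 + 37) = √(-3354) = I*√3354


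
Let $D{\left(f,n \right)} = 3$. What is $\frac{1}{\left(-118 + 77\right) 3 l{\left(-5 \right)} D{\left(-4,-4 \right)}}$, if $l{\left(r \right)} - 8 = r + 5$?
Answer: $- \frac{1}{2952} \approx -0.00033875$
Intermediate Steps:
$l{\left(r \right)} = 13 + r$ ($l{\left(r \right)} = 8 + \left(r + 5\right) = 8 + \left(5 + r\right) = 13 + r$)
$\frac{1}{\left(-118 + 77\right) 3 l{\left(-5 \right)} D{\left(-4,-4 \right)}} = \frac{1}{\left(-118 + 77\right) 3 \left(13 - 5\right) 3} = \frac{1}{\left(-41\right) 3 \cdot 8 \cdot 3} = \frac{1}{\left(-41\right) 24 \cdot 3} = \frac{1}{\left(-41\right) 72} = \frac{1}{-2952} = - \frac{1}{2952}$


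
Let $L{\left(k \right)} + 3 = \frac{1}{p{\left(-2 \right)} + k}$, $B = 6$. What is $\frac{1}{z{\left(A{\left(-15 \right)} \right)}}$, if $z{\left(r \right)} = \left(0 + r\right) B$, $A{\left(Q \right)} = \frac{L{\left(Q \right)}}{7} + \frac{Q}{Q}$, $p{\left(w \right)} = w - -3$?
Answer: $\frac{49}{165} \approx 0.29697$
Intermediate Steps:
$p{\left(w \right)} = 3 + w$ ($p{\left(w \right)} = w + 3 = 3 + w$)
$L{\left(k \right)} = -3 + \frac{1}{1 + k}$ ($L{\left(k \right)} = -3 + \frac{1}{\left(3 - 2\right) + k} = -3 + \frac{1}{1 + k}$)
$A{\left(Q \right)} = 1 + \frac{-2 - 3 Q}{7 \left(1 + Q\right)}$ ($A{\left(Q \right)} = \frac{\frac{1}{1 + Q} \left(-2 - 3 Q\right)}{7} + \frac{Q}{Q} = \frac{-2 - 3 Q}{1 + Q} \frac{1}{7} + 1 = \frac{-2 - 3 Q}{7 \left(1 + Q\right)} + 1 = 1 + \frac{-2 - 3 Q}{7 \left(1 + Q\right)}$)
$z{\left(r \right)} = 6 r$ ($z{\left(r \right)} = \left(0 + r\right) 6 = r 6 = 6 r$)
$\frac{1}{z{\left(A{\left(-15 \right)} \right)}} = \frac{1}{6 \frac{5 + 4 \left(-15\right)}{7 \left(1 - 15\right)}} = \frac{1}{6 \frac{5 - 60}{7 \left(-14\right)}} = \frac{1}{6 \cdot \frac{1}{7} \left(- \frac{1}{14}\right) \left(-55\right)} = \frac{1}{6 \cdot \frac{55}{98}} = \frac{1}{\frac{165}{49}} = \frac{49}{165}$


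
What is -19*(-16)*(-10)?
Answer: -3040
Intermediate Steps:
-19*(-16)*(-10) = 304*(-10) = -3040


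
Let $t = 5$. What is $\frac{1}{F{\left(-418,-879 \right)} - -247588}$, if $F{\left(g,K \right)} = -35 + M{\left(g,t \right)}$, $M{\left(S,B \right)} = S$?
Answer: $\frac{1}{247135} \approx 4.0464 \cdot 10^{-6}$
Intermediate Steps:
$F{\left(g,K \right)} = -35 + g$
$\frac{1}{F{\left(-418,-879 \right)} - -247588} = \frac{1}{\left(-35 - 418\right) - -247588} = \frac{1}{-453 + \left(-105118 + 352706\right)} = \frac{1}{-453 + 247588} = \frac{1}{247135}$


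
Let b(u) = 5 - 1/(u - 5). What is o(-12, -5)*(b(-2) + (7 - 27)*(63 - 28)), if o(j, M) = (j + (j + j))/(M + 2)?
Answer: -58368/7 ≈ -8338.3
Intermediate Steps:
o(j, M) = 3*j/(2 + M) (o(j, M) = (j + 2*j)/(2 + M) = (3*j)/(2 + M) = 3*j/(2 + M))
b(u) = 5 - 1/(-5 + u)
o(-12, -5)*(b(-2) + (7 - 27)*(63 - 28)) = (3*(-12)/(2 - 5))*((-26 + 5*(-2))/(-5 - 2) + (7 - 27)*(63 - 28)) = (3*(-12)/(-3))*((-26 - 10)/(-7) - 20*35) = (3*(-12)*(-⅓))*(-⅐*(-36) - 700) = 12*(36/7 - 700) = 12*(-4864/7) = -58368/7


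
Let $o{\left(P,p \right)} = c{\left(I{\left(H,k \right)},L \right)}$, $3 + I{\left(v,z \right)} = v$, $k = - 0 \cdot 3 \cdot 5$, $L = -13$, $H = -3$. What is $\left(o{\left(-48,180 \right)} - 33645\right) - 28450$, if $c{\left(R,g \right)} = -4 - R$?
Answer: $-62093$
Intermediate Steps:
$k = 0$ ($k = - 0 \cdot 5 = \left(-1\right) 0 = 0$)
$I{\left(v,z \right)} = -3 + v$
$o{\left(P,p \right)} = 2$ ($o{\left(P,p \right)} = -4 - \left(-3 - 3\right) = -4 - -6 = -4 + 6 = 2$)
$\left(o{\left(-48,180 \right)} - 33645\right) - 28450 = \left(2 - 33645\right) - 28450 = -33643 - 28450 = -62093$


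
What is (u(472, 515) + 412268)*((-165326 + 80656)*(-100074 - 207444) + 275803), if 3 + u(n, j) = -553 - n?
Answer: 10707795096660120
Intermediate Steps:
u(n, j) = -556 - n (u(n, j) = -3 + (-553 - n) = -556 - n)
(u(472, 515) + 412268)*((-165326 + 80656)*(-100074 - 207444) + 275803) = ((-556 - 1*472) + 412268)*((-165326 + 80656)*(-100074 - 207444) + 275803) = ((-556 - 472) + 412268)*(-84670*(-307518) + 275803) = (-1028 + 412268)*(26037549060 + 275803) = 411240*26037824863 = 10707795096660120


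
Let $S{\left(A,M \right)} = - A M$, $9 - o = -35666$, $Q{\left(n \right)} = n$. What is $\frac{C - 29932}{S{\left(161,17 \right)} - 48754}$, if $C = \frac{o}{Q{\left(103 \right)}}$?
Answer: $\frac{3047321}{5303573} \approx 0.57458$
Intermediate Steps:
$o = 35675$ ($o = 9 - -35666 = 9 + 35666 = 35675$)
$S{\left(A,M \right)} = - A M$
$C = \frac{35675}{103} \approx 346.36$
$\frac{C - 29932}{S{\left(161,17 \right)} - 48754} = \frac{\frac{35675}{103} - 29932}{\left(-1\right) 161 \cdot 17 - 48754} = - \frac{3047321}{103 \left(-2737 - 48754\right)} = - \frac{3047321}{103 \left(-51491\right)} = \left(- \frac{3047321}{103}\right) \left(- \frac{1}{51491}\right) = \frac{3047321}{5303573}$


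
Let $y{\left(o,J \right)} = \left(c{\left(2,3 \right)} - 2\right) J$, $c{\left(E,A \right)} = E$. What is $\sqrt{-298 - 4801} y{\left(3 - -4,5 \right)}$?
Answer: $0$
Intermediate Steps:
$y{\left(o,J \right)} = 0$ ($y{\left(o,J \right)} = \left(2 - 2\right) J = 0 J = 0$)
$\sqrt{-298 - 4801} y{\left(3 - -4,5 \right)} = \sqrt{-298 - 4801} \cdot 0 = \sqrt{-5099} \cdot 0 = i \sqrt{5099} \cdot 0 = 0$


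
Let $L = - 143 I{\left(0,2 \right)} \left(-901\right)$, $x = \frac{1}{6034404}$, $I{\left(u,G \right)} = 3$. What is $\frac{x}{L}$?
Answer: $\frac{1}{2332472143716} \approx 4.2873 \cdot 10^{-13}$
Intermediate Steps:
$x = \frac{1}{6034404} \approx 1.6572 \cdot 10^{-7}$
$L = 386529$ ($L = \left(-143\right) 3 \left(-901\right) = \left(-429\right) \left(-901\right) = 386529$)
$\frac{x}{L} = \frac{1}{6034404 \cdot 386529} = \frac{1}{6034404} \cdot \frac{1}{386529} = \frac{1}{2332472143716}$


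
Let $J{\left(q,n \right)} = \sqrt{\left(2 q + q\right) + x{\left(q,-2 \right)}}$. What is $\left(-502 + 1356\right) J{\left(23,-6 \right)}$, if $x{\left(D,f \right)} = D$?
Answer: $1708 \sqrt{23} \approx 8191.3$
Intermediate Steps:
$J{\left(q,n \right)} = 2 \sqrt{q}$ ($J{\left(q,n \right)} = \sqrt{\left(2 q + q\right) + q} = \sqrt{3 q + q} = \sqrt{4 q} = 2 \sqrt{q}$)
$\left(-502 + 1356\right) J{\left(23,-6 \right)} = \left(-502 + 1356\right) 2 \sqrt{23} = 854 \cdot 2 \sqrt{23} = 1708 \sqrt{23}$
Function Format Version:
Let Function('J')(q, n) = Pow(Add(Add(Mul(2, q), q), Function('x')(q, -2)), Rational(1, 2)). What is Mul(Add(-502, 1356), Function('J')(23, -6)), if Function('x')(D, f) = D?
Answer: Mul(1708, Pow(23, Rational(1, 2))) ≈ 8191.3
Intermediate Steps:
Function('J')(q, n) = Mul(2, Pow(q, Rational(1, 2))) (Function('J')(q, n) = Pow(Add(Add(Mul(2, q), q), q), Rational(1, 2)) = Pow(Add(Mul(3, q), q), Rational(1, 2)) = Pow(Mul(4, q), Rational(1, 2)) = Mul(2, Pow(q, Rational(1, 2))))
Mul(Add(-502, 1356), Function('J')(23, -6)) = Mul(Add(-502, 1356), Mul(2, Pow(23, Rational(1, 2)))) = Mul(854, Mul(2, Pow(23, Rational(1, 2)))) = Mul(1708, Pow(23, Rational(1, 2)))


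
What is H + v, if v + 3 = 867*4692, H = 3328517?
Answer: 7396478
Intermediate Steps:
v = 4067961 (v = -3 + 867*4692 = -3 + 4067964 = 4067961)
H + v = 3328517 + 4067961 = 7396478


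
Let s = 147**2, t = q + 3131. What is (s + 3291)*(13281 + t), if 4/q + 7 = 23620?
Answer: 3216553448000/7871 ≈ 4.0866e+8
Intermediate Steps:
q = 4/23613 (q = 4/(-7 + 23620) = 4/23613 ≈ 0.00016940)
t = 73932307/23613 (t = 4/23613 + 3131 = 73932307/23613 ≈ 3131.0)
s = 21609
(s + 3291)*(13281 + t) = (21609 + 3291)*(13281 + 73932307/23613) = 24900*(387536560/23613) = 3216553448000/7871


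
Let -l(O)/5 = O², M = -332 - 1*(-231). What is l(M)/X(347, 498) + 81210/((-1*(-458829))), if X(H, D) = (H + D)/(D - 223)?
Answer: -429042599495/25847367 ≈ -16599.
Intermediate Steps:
M = -101 (M = -332 + 231 = -101)
X(H, D) = (D + H)/(-223 + D)
l(O) = -5*O²
l(M)/X(347, 498) + 81210/((-1*(-458829))) = (-5*(-101)²)/(((498 + 347)/(-223 + 498))) + 81210/((-1*(-458829))) = (-5*10201)/((845/275)) + 81210/458829 = -51005/((1/275)*845) + 81210*(1/458829) = -51005/169/55 + 27070/152943 = -51005*55/169 + 27070/152943 = -2805275/169 + 27070/152943 = -429042599495/25847367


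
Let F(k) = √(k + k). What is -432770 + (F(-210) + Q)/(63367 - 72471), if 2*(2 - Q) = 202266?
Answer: -3939836949/9104 - I*√105/4552 ≈ -4.3276e+5 - 0.0022511*I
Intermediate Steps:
Q = -101131 (Q = 2 - ½*202266 = 2 - 101133 = -101131)
F(k) = √2*√k (F(k) = √(2*k) = √2*√k)
-432770 + (F(-210) + Q)/(63367 - 72471) = -432770 + (√2*√(-210) - 101131)/(63367 - 72471) = -432770 + (√2*(I*√210) - 101131)/(-9104) = -432770 + (2*I*√105 - 101131)*(-1/9104) = -432770 + (-101131 + 2*I*√105)*(-1/9104) = -432770 + (101131/9104 - I*√105/4552) = -3939836949/9104 - I*√105/4552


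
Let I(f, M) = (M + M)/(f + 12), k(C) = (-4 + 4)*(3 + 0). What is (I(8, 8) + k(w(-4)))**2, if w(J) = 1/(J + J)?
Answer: 16/25 ≈ 0.64000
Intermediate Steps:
w(J) = 1/(2*J)
k(C) = 0 (k(C) = 0*3 = 0)
I(f, M) = 2*M/(12 + f) (I(f, M) = (2*M)/(12 + f) = 2*M/(12 + f))
(I(8, 8) + k(w(-4)))**2 = (2*8/(12 + 8) + 0)**2 = (2*8/20 + 0)**2 = (2*8*(1/20) + 0)**2 = (4/5 + 0)**2 = (4/5)**2 = 16/25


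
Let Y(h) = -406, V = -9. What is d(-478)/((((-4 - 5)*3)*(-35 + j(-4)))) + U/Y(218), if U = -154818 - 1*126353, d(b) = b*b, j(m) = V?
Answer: 106698913/120582 ≈ 884.87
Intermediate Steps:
j(m) = -9
d(b) = b**2
U = -281171 (U = -154818 - 126353 = -281171)
d(-478)/((((-4 - 5)*3)*(-35 + j(-4)))) + U/Y(218) = (-478)**2/((((-4 - 5)*3)*(-35 - 9))) - 281171/(-406) = 228484/((-9*3*(-44))) - 281171*(-1/406) = 228484/((-27*(-44))) + 281171/406 = 228484/1188 + 281171/406 = 228484*(1/1188) + 281171/406 = 57121/297 + 281171/406 = 106698913/120582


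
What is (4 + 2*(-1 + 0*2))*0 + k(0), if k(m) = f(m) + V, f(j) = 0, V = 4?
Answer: 4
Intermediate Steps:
k(m) = 4 (k(m) = 0 + 4 = 4)
(4 + 2*(-1 + 0*2))*0 + k(0) = (4 + 2*(-1 + 0*2))*0 + 4 = (4 + 2*(-1 + 0))*0 + 4 = (4 + 2*(-1))*0 + 4 = (4 - 2)*0 + 4 = 2*0 + 4 = 0 + 4 = 4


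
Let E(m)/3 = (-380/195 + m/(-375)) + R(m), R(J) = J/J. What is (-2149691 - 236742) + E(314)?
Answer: -3877962332/1625 ≈ -2.3864e+6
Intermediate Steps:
R(J) = 1
E(m) = -37/13 - m/125 (E(m) = 3*((-380/195 + m/(-375)) + 1) = 3*((-380*1/195 + m*(-1/375)) + 1) = 3*((-76/39 - m/375) + 1) = 3*(-37/39 - m/375) = -37/13 - m/125)
(-2149691 - 236742) + E(314) = (-2149691 - 236742) + (-37/13 - 1/125*314) = -2386433 + (-37/13 - 314/125) = -2386433 - 8707/1625 = -3877962332/1625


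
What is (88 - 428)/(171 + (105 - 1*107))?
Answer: -340/169 ≈ -2.0118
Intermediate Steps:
(88 - 428)/(171 + (105 - 1*107)) = -340/(171 + (105 - 107)) = -340/(171 - 2) = -340/169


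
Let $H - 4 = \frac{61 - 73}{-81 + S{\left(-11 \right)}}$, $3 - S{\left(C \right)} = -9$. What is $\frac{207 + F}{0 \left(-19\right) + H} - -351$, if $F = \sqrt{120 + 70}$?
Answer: $\frac{12819}{32} + \frac{23 \sqrt{190}}{96} \approx 403.9$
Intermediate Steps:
$S{\left(C \right)} = 12$ ($S{\left(C \right)} = 3 - -9 = 3 + 9 = 12$)
$F = \sqrt{190} \approx 13.784$
$H = \frac{96}{23}$ ($H = 4 + \frac{61 - 73}{-81 + 12} = 4 - \frac{12}{-69} = 4 - - \frac{4}{23} = 4 + \frac{4}{23} = \frac{96}{23} \approx 4.1739$)
$\frac{207 + F}{0 \left(-19\right) + H} - -351 = \frac{207 + \sqrt{190}}{0 \left(-19\right) + \frac{96}{23}} - -351 = \frac{207 + \sqrt{190}}{0 + \frac{96}{23}} + 351 = \frac{207 + \sqrt{190}}{\frac{96}{23}} + 351 = \left(207 + \sqrt{190}\right) \frac{23}{96} + 351 = \left(\frac{1587}{32} + \frac{23 \sqrt{190}}{96}\right) + 351 = \frac{12819}{32} + \frac{23 \sqrt{190}}{96}$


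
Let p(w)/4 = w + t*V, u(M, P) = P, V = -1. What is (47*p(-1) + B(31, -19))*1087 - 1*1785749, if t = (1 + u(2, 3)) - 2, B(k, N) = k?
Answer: -2365120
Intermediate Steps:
t = 2 (t = (1 + 3) - 2 = 4 - 2 = 2)
p(w) = -8 + 4*w (p(w) = 4*(w + 2*(-1)) = 4*(w - 2) = 4*(-2 + w) = -8 + 4*w)
(47*p(-1) + B(31, -19))*1087 - 1*1785749 = (47*(-8 + 4*(-1)) + 31)*1087 - 1*1785749 = (47*(-8 - 4) + 31)*1087 - 1785749 = (47*(-12) + 31)*1087 - 1785749 = (-564 + 31)*1087 - 1785749 = -533*1087 - 1785749 = -579371 - 1785749 = -2365120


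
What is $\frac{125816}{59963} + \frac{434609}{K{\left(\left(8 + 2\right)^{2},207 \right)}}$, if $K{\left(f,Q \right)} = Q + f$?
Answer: $\frac{26099084979}{18408641} \approx 1417.8$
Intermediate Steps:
$\frac{125816}{59963} + \frac{434609}{K{\left(\left(8 + 2\right)^{2},207 \right)}} = \frac{125816}{59963} + \frac{434609}{207 + \left(8 + 2\right)^{2}} = 125816 \cdot \frac{1}{59963} + \frac{434609}{207 + 10^{2}} = \frac{125816}{59963} + \frac{434609}{207 + 100} = \frac{125816}{59963} + \frac{434609}{307} = \frac{26099084979}{18408641}$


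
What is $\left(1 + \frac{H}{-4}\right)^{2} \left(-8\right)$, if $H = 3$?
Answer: $- \frac{1}{2} \approx -0.5$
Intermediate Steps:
$\left(1 + \frac{H}{-4}\right)^{2} \left(-8\right) = \left(1 + \frac{3}{-4}\right)^{2} \left(-8\right) = \left(1 + 3 \left(- \frac{1}{4}\right)\right)^{2} \left(-8\right) = \left(1 - \frac{3}{4}\right)^{2} \left(-8\right) = \left(\frac{1}{4}\right)^{2} \left(-8\right) = \frac{1}{16} \left(-8\right) = - \frac{1}{2}$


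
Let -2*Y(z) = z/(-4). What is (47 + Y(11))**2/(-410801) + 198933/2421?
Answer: 1743279143521/21217050048 ≈ 82.164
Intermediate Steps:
Y(z) = z/8 (Y(z) = -z/(2*(-4)) = -z*(-1)/(2*4) = -(-1)*z/8 = z/8)
(47 + Y(11))**2/(-410801) + 198933/2421 = (47 + (1/8)*11)**2/(-410801) + 198933/2421 = (47 + 11/8)**2*(-1/410801) + 198933*(1/2421) = (387/8)**2*(-1/410801) + 66311/807 = (149769/64)*(-1/410801) + 66311/807 = -149769/26291264 + 66311/807 = 1743279143521/21217050048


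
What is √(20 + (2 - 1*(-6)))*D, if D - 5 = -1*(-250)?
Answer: 510*√7 ≈ 1349.3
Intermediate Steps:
D = 255 (D = 5 - 1*(-250) = 5 + 250 = 255)
√(20 + (2 - 1*(-6)))*D = √(20 + (2 - 1*(-6)))*255 = √(20 + (2 + 6))*255 = √(20 + 8)*255 = √28*255 = (2*√7)*255 = 510*√7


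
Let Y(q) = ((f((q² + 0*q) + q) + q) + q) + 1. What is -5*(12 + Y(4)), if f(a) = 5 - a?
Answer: -30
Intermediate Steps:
Y(q) = 6 + q - q² (Y(q) = (((5 - ((q² + 0*q) + q)) + q) + q) + 1 = (((5 - ((q² + 0) + q)) + q) + q) + 1 = (((5 - (q² + q)) + q) + q) + 1 = (((5 - (q + q²)) + q) + q) + 1 = (((5 + (-q - q²)) + q) + q) + 1 = (((5 - q - q²) + q) + q) + 1 = ((5 - q²) + q) + 1 = (5 + q - q²) + 1 = 6 + q - q²)
-5*(12 + Y(4)) = -5*(12 + (6 + 4 - 1*4²)) = -5*(12 + (6 + 4 - 1*16)) = -5*(12 + (6 + 4 - 16)) = -5*(12 - 6) = -5*6 = -30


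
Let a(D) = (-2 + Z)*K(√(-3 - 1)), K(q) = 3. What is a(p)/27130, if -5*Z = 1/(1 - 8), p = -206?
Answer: -207/949550 ≈ -0.00021800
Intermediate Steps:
Z = 1/35 (Z = -1/(5*(1 - 8)) = -⅕/(-7) = -⅕*(-⅐) = 1/35 ≈ 0.028571)
a(D) = -207/35 (a(D) = (-2 + 1/35)*3 = -69/35*3 = -207/35)
a(p)/27130 = -207/35/27130 = -207/35*1/27130 = -207/949550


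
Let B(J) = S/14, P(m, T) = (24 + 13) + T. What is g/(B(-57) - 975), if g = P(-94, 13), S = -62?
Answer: -175/3428 ≈ -0.051050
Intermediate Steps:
P(m, T) = 37 + T
B(J) = -31/7 (B(J) = -62/14 = -62*1/14 = -31/7)
g = 50 (g = 37 + 13 = 50)
g/(B(-57) - 975) = 50/(-31/7 - 975) = 50/(-6856/7) = 50*(-7/6856) = -175/3428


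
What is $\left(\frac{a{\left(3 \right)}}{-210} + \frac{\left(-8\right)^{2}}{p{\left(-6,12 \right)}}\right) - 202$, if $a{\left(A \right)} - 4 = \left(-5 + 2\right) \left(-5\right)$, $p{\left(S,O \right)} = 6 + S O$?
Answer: $- \frac{469069}{2310} \approx -203.06$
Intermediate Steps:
$p{\left(S,O \right)} = 6 + O S$
$a{\left(A \right)} = 19$ ($a{\left(A \right)} = 4 + \left(-5 + 2\right) \left(-5\right) = 4 - -15 = 4 + 15 = 19$)
$\left(\frac{a{\left(3 \right)}}{-210} + \frac{\left(-8\right)^{2}}{p{\left(-6,12 \right)}}\right) - 202 = \left(\frac{19}{-210} + \frac{\left(-8\right)^{2}}{6 + 12 \left(-6\right)}\right) - 202 = \left(19 \left(- \frac{1}{210}\right) + \frac{64}{6 - 72}\right) - 202 = \left(- \frac{19}{210} + \frac{64}{-66}\right) - 202 = \left(- \frac{19}{210} + 64 \left(- \frac{1}{66}\right)\right) - 202 = \left(- \frac{19}{210} - \frac{32}{33}\right) - 202 = - \frac{2449}{2310} - 202 = - \frac{469069}{2310}$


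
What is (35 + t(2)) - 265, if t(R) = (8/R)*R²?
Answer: -214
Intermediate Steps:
t(R) = 8*R
(35 + t(2)) - 265 = (35 + 8*2) - 265 = (35 + 16) - 265 = 51 - 265 = -214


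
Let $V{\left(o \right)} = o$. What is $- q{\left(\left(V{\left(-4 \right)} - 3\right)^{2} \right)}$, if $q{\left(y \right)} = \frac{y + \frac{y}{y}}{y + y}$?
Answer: $- \frac{25}{49} \approx -0.5102$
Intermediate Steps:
$q{\left(y \right)} = \frac{1 + y}{2 y}$ ($q{\left(y \right)} = \frac{y + 1}{2 y} = \left(1 + y\right) \frac{1}{2 y} = \frac{1 + y}{2 y}$)
$- q{\left(\left(V{\left(-4 \right)} - 3\right)^{2} \right)} = - \frac{1 + \left(-4 - 3\right)^{2}}{2 \left(-4 - 3\right)^{2}} = - \frac{1 + \left(-7\right)^{2}}{2 \left(-7\right)^{2}} = - \frac{1 + 49}{2 \cdot 49} = - \frac{50}{2 \cdot 49} = \left(-1\right) \frac{25}{49} = - \frac{25}{49}$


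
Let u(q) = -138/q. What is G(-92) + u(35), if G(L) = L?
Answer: -3358/35 ≈ -95.943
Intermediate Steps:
G(-92) + u(35) = -92 - 138/35 = -3358/35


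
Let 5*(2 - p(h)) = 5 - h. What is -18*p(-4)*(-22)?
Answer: 396/5 ≈ 79.200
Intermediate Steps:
p(h) = 1 + h/5 (p(h) = 2 - (5 - h)/5 = 2 + (-1 + h/5) = 1 + h/5)
-18*p(-4)*(-22) = -18*(1 + (⅕)*(-4))*(-22) = -18*(1 - ⅘)*(-22) = -18*⅕*(-22) = -18/5*(-22) = 396/5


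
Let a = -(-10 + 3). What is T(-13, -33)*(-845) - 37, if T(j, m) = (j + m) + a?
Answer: 32918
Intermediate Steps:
a = 7 (a = -1*(-7) = 7)
T(j, m) = 7 + j + m (T(j, m) = (j + m) + 7 = 7 + j + m)
T(-13, -33)*(-845) - 37 = (7 - 13 - 33)*(-845) - 37 = -39*(-845) - 37 = 32955 - 37 = 32918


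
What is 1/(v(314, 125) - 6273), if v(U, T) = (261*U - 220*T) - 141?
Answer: 1/48040 ≈ 2.0816e-5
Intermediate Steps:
v(U, T) = -141 - 220*T + 261*U (v(U, T) = (-220*T + 261*U) - 141 = -141 - 220*T + 261*U)
1/(v(314, 125) - 6273) = 1/((-141 - 220*125 + 261*314) - 6273) = 1/((-141 - 27500 + 81954) - 6273) = 1/(54313 - 6273) = 1/48040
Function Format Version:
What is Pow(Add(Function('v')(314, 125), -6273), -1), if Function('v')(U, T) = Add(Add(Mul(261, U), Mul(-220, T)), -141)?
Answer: Rational(1, 48040) ≈ 2.0816e-5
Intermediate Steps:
Function('v')(U, T) = Add(-141, Mul(-220, T), Mul(261, U)) (Function('v')(U, T) = Add(Add(Mul(-220, T), Mul(261, U)), -141) = Add(-141, Mul(-220, T), Mul(261, U)))
Pow(Add(Function('v')(314, 125), -6273), -1) = Pow(Add(Add(-141, Mul(-220, 125), Mul(261, 314)), -6273), -1) = Pow(Add(Add(-141, -27500, 81954), -6273), -1) = Pow(Add(54313, -6273), -1) = Pow(48040, -1) = Rational(1, 48040)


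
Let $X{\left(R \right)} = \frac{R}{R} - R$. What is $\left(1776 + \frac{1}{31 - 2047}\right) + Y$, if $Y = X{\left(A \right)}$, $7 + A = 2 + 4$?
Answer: $\frac{3584447}{2016} \approx 1778.0$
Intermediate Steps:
$A = -1$ ($A = -7 + \left(2 + 4\right) = -7 + 6 = -1$)
$X{\left(R \right)} = 1 - R$
$Y = 2$ ($Y = 1 - -1 = 1 + 1 = 2$)
$\left(1776 + \frac{1}{31 - 2047}\right) + Y = \left(1776 + \frac{1}{31 - 2047}\right) + 2 = \left(1776 + \frac{1}{-2016}\right) + 2 = \left(1776 - \frac{1}{2016}\right) + 2 = \frac{3580415}{2016} + 2 = \frac{3584447}{2016}$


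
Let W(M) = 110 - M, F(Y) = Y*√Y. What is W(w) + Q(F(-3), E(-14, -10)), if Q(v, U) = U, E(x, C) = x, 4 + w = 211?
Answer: -111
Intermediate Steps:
w = 207 (w = -4 + 211 = 207)
F(Y) = Y^(3/2)
W(w) + Q(F(-3), E(-14, -10)) = (110 - 1*207) - 14 = (110 - 207) - 14 = -97 - 14 = -111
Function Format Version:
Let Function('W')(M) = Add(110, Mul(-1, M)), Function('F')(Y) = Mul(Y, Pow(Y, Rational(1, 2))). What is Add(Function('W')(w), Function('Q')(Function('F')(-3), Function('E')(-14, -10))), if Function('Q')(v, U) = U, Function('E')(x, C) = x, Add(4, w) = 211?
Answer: -111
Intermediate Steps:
w = 207 (w = Add(-4, 211) = 207)
Function('F')(Y) = Pow(Y, Rational(3, 2))
Add(Function('W')(w), Function('Q')(Function('F')(-3), Function('E')(-14, -10))) = Add(Add(110, Mul(-1, 207)), -14) = Add(Add(110, -207), -14) = Add(-97, -14) = -111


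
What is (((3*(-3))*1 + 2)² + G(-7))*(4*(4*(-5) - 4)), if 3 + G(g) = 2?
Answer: -4608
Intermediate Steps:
G(g) = -1 (G(g) = -3 + 2 = -1)
(((3*(-3))*1 + 2)² + G(-7))*(4*(4*(-5) - 4)) = (((3*(-3))*1 + 2)² - 1)*(4*(4*(-5) - 4)) = ((-9*1 + 2)² - 1)*(4*(-20 - 4)) = ((-9 + 2)² - 1)*(4*(-24)) = ((-7)² - 1)*(-96) = (49 - 1)*(-96) = 48*(-96) = -4608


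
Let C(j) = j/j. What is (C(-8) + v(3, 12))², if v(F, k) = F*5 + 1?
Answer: 289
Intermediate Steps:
C(j) = 1
v(F, k) = 1 + 5*F (v(F, k) = 5*F + 1 = 1 + 5*F)
(C(-8) + v(3, 12))² = (1 + (1 + 5*3))² = (1 + (1 + 15))² = (1 + 16)² = 17² = 289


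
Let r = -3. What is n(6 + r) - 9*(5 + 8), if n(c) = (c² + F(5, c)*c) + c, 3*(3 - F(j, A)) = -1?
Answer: -95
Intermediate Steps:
F(j, A) = 10/3 (F(j, A) = 3 - ⅓*(-1) = 3 + ⅓ = 10/3)
n(c) = c² + 13*c/3 (n(c) = (c² + 10*c/3) + c = c² + 13*c/3)
n(6 + r) - 9*(5 + 8) = (6 - 3)*(13 + 3*(6 - 3))/3 - 9*(5 + 8) = (⅓)*3*(13 + 3*3) - 9*13 = (⅓)*3*(13 + 9) - 117 = (⅓)*3*22 - 117 = 22 - 117 = -95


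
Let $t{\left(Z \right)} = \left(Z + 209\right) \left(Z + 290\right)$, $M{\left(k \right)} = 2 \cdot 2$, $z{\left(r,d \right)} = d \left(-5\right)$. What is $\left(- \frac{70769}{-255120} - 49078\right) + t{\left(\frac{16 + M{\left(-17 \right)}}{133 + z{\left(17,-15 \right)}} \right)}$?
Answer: $\frac{249643235923}{21557640} \approx 11580.0$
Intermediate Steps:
$z{\left(r,d \right)} = - 5 d$
$M{\left(k \right)} = 4$
$t{\left(Z \right)} = \left(209 + Z\right) \left(290 + Z\right)$
$\left(- \frac{70769}{-255120} - 49078\right) + t{\left(\frac{16 + M{\left(-17 \right)}}{133 + z{\left(17,-15 \right)}} \right)} = \left(- \frac{70769}{-255120} - 49078\right) + \left(60610 + \left(\frac{16 + 4}{133 - -75}\right)^{2} + 499 \frac{16 + 4}{133 - -75}\right) = \left(\left(-70769\right) \left(- \frac{1}{255120}\right) - 49078\right) + \left(60610 + \left(\frac{20}{133 + 75}\right)^{2} + 499 \frac{20}{133 + 75}\right) = \left(\frac{70769}{255120} - 49078\right) + \left(60610 + \left(\frac{20}{208}\right)^{2} + 499 \cdot \frac{20}{208}\right) = - \frac{12520708591}{255120} + \left(60610 + \left(20 \cdot \frac{1}{208}\right)^{2} + 499 \cdot 20 \cdot \frac{1}{208}\right) = - \frac{12520708591}{255120} + \left(60610 + \left(\frac{5}{52}\right)^{2} + 499 \cdot \frac{5}{52}\right) = - \frac{12520708591}{255120} + \left(60610 + \frac{25}{2704} + \frac{2495}{52}\right) = - \frac{12520708591}{255120} + \frac{164019205}{2704} = \frac{249643235923}{21557640}$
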